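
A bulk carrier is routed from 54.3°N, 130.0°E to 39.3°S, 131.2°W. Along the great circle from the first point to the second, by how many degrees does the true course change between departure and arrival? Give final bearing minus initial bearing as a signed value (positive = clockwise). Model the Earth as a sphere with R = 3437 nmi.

+25.1°

At departure: θ₁ = atan2(sin Δλ cos φ₂, cos φ₁ sin φ₂ − sin φ₁ cos φ₂ cos Δλ) = 109.68°
At arrival: θ₂ = atan2(sin Δλ cos φ₁, −cos φ₂ sin φ₁ + sin φ₂ cos φ₁ cos Δλ) = 134.76°
Δθ = θ₂ − θ₁ = +25.1°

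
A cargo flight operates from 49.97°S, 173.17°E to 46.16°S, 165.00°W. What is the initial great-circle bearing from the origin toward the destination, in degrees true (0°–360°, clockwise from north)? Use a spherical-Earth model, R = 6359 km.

83.7°

N = sin Δλ·cos φ₂ = +0.2576;  D = cos φ₁ sin φ₂ − sin φ₁ cos φ₂ cos Δλ = +0.0284
initial course = atan2(N, D) = 83.70°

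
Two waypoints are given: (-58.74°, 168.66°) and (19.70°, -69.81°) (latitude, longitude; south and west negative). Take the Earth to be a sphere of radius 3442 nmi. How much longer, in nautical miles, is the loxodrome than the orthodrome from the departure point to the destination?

Great circle: cos σ = sin φ₁ sin φ₂ + cos φ₁ cos φ₂ cos Δλ,  σ = 2.1456 rad → d_gc = 7385.0 nmi
Rhumb line: Δψ = +1.6246, q = Δφ/Δψ = 0.8427, d_rh = R√(Δφ²+q²Δλ²) = 7749.6 nmi
Excess = 7749.6 − 7385.0 = 364.6 ≈ 365 nmi

365 nmi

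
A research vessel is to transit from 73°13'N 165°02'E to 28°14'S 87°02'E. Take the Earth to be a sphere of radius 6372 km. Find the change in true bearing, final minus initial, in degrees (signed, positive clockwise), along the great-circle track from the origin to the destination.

At departure: θ₁ = atan2(sin Δλ cos φ₂, cos φ₁ sin φ₂ − sin φ₁ cos φ₂ cos Δλ) = 250.10°
At arrival: θ₂ = atan2(sin Δλ cos φ₁, −cos φ₂ sin φ₁ + sin φ₂ cos φ₁ cos Δλ) = 197.95°
Δθ = θ₂ − θ₁ = -52.1°

-52.1°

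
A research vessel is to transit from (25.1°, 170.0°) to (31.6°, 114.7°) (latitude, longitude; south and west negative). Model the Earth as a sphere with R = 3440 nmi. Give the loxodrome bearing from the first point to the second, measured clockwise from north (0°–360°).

Δψ = ln[tan(π/4+φ₂/2)/tan(π/4+φ₁/2)] = +0.1290
Δλ = -0.9652 rad (taken the short way round)
course = atan2(Δλ, Δψ) = 277.61°

277.6°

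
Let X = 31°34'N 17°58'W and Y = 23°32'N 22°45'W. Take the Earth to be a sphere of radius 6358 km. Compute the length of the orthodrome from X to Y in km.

cos σ = sin φ₁ sin φ₂ + cos φ₁ cos φ₂ cos Δλ
      = sin(31.57°)sin(23.53°) + cos(31.57°)cos(23.53°)cos(-4.78°) = 0.9875
σ = 9.081° → d = Rσ = 6358·0.15849 = 1008 km

1008 km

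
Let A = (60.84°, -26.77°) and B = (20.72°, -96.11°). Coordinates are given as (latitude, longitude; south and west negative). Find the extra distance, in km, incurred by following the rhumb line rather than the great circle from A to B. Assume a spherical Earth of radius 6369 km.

210 km

Great circle: cos σ = sin φ₁ sin φ₂ + cos φ₁ cos φ₂ cos Δλ,  σ = 1.0818 rad → d_gc = 6889.9 km
Rhumb line: Δψ = -0.9769, q = Δφ/Δψ = 0.7168, d_rh = R√(Δφ²+q²Δλ²) = 7100.3 km
Excess = 7100.3 − 6889.9 = 210.4 ≈ 210 km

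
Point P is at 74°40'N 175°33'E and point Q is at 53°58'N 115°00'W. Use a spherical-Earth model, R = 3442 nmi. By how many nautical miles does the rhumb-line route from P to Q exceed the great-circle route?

105 nmi

Great circle: cos σ = sin φ₁ sin φ₂ + cos φ₁ cos φ₂ cos Δλ,  σ = 0.5836 rad → d_gc = 2008.7 nmi
Rhumb line: Δψ = -0.8822, q = Δφ/Δψ = 0.4095, d_rh = R√(Δφ²+q²Δλ²) = 2113.3 nmi
Excess = 2113.3 − 2008.7 = 104.6 ≈ 105 nmi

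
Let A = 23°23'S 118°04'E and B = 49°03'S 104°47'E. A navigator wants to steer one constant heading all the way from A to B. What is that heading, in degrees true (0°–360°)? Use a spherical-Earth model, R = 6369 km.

Meridional parts: M(φ₁)=-0.4199, M(φ₂)=-0.9851 → ΔM = -0.5652;  Δλ = -0.2318 rad
tan C = Δλ / ΔM = +0.4102 → C = 202.30°

202.3°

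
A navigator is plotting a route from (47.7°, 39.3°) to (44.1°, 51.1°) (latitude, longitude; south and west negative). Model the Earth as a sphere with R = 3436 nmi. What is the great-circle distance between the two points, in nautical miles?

537 nmi

Haversine: a = sin²(Δφ/2)+cos φ₁ cos φ₂ sin²(Δλ/2) = 0.00609;  σ = 2·atan2(√a,√(1−a))
σ = 8.954° → d = Rσ = 3436·0.15628 = 537 nmi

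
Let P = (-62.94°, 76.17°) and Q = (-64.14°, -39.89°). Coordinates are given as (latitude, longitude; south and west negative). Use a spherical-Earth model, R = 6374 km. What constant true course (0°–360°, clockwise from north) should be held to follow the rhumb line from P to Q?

268.7°

Meridional parts: M(φ₁)=-1.4245, M(φ₂)=-1.4715 → ΔM = -0.0470;  Δλ = -2.0256 rad
tan C = Δλ / ΔM = +43.0872 → C = 268.67°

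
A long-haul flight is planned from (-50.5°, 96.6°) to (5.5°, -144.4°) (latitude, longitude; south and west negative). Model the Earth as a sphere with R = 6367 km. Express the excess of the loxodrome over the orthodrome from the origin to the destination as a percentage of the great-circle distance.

Great circle: σ = 1.9616 rad → d_gc = Rσ = 12489.4 km
Rhumb: Δφ = +0.9774, Δλ = +2.0769, Δψ = +1.1205, q = Δφ/Δψ = 0.8723 → d_rh = R√(Δφ²+q²Δλ²) = 13106.7 km
Excess = (13106.7 − 12489.4) / 12489.4 = 617.3 / 12489.4 = 4.94% ≈ 4.9%

4.9%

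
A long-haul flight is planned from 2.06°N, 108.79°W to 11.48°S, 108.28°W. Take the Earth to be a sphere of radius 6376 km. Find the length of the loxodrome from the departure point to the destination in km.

Δψ = ln[tan(π/4+φ₂/2)/tan(π/4+φ₁/2)] = -0.2377;  Δφ = -0.2363 rad,  Δλ = +0.0089 rad
q = Δφ/Δψ = 0.9943
d = R·√(Δφ² + q²Δλ²) = 6376·0.23648 = 1508 km

1508 km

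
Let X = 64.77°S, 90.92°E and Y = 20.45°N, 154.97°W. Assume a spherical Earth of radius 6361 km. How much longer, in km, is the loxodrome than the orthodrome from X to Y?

Great circle: cos σ = sin φ₁ sin φ₂ + cos φ₁ cos φ₂ cos Δλ,  σ = 2.0705 rad → d_gc = 13170.7 km
Rhumb line: Δψ = +1.8617, q = Δφ/Δψ = 0.7989, d_rh = R√(Δφ²+q²Δλ²) = 13854.6 km
Excess = 13854.6 − 13170.7 = 683.9 ≈ 684 km

684 km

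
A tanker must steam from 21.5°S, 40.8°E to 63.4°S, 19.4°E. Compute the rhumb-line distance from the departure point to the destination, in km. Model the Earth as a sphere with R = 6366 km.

Rhumb course C = atan2(Δλ, Δψ) with Δψ = ln[tan(π/4+φ₂/2)/tan(π/4+φ₁/2)] = -1.0579, Δλ = -0.3735 → C = 199.45°
d = R·|Δφ| / |cos C| = 6366·0.73129 / 0.94296 = 4937 km

4937 km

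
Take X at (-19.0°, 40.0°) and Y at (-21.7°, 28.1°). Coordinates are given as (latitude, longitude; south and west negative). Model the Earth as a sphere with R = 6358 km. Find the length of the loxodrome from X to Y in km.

Rhumb course C = atan2(Δλ, Δψ) with Δψ = ln[tan(π/4+φ₂/2)/tan(π/4+φ₁/2)] = -0.0503, Δλ = -0.2077 → C = 256.39°
d = R·|Δφ| / |cos C| = 6358·0.04712 / 0.23523 = 1274 km

1274 km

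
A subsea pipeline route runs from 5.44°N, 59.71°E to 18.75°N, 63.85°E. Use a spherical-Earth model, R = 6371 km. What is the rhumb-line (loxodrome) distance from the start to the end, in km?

1547 km

Δψ = ln[tan(π/4+φ₂/2)/tan(π/4+φ₁/2)] = +0.2382;  Δφ = +0.2323 rad,  Δλ = +0.0723 rad
q = Δφ/Δψ = 0.9754
d = R·√(Δφ² + q²Δλ²) = 6371·0.24276 = 1547 km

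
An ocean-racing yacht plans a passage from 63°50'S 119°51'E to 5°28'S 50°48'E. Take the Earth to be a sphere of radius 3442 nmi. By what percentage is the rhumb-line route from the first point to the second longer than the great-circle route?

2.5%

Great circle: σ = 1.3259 rad → d_gc = Rσ = 4563.7 nmi
Rhumb: Δφ = +1.0187, Δλ = -1.2051, Δψ = +1.3637, q = Δφ/Δψ = 0.7470 → d_rh = R√(Δφ²+q²Δλ²) = 4679.3 nmi
Excess = (4679.3 − 4563.7) / 4563.7 = 115.6 / 4563.7 = 2.53% ≈ 2.5%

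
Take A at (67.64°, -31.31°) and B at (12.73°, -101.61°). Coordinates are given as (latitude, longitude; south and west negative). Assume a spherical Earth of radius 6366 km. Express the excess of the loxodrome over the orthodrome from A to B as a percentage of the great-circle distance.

Great circle: σ = 1.2357 rad → d_gc = Rσ = 7866.4 km
Rhumb: Δφ = -0.9584, Δλ = -1.2270, Δψ = -1.3973, q = Δφ/Δψ = 0.6859 → d_rh = R√(Δφ²+q²Δλ²) = 8119.3 km
Excess = (8119.3 − 7866.4) / 7866.4 = 252.9 / 7866.4 = 3.21% ≈ 3.2%

3.2%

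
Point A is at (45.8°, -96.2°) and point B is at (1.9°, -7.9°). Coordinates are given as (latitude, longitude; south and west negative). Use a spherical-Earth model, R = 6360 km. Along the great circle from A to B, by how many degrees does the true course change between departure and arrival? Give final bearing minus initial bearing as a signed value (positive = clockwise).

Initial bearing θ₁ = atan2(sin Δλ cos φ₂, cos φ₁ sin φ₂ − sin φ₁ cos φ₂ cos Δλ) = 89.89°
Final bearing θ₂ = (initial bearing from the destination back to the start) + 180° = 135.77°
Δθ = θ₂ − θ₁ = +45.9°

+45.9°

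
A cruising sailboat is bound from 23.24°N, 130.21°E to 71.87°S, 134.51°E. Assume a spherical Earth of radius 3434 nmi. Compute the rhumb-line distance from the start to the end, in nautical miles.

Δψ = ln[tan(π/4+φ₂/2)/tan(π/4+φ₁/2)] = -2.2526;  Δφ = -1.6600 rad,  Δλ = +0.0750 rad
q = Δφ/Δψ = 0.7369
d = R·√(Δφ² + q²Δλ²) = 3434·1.66090 = 5704 nmi

5704 nmi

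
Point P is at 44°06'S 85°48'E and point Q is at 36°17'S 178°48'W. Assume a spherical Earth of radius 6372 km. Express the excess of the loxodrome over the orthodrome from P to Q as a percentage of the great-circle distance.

5.9%

Great circle: σ = 1.2054 rad → d_gc = Rσ = 7680.6 km
Rhumb: Δφ = +0.1364, Δλ = +1.6650, Δψ = +0.1789, q = Δφ/Δψ = 0.7624 → d_rh = R√(Δφ²+q²Δλ²) = 8135.9 km
Excess = (8135.9 − 7680.6) / 7680.6 = 455.3 / 7680.6 = 5.93% ≈ 5.9%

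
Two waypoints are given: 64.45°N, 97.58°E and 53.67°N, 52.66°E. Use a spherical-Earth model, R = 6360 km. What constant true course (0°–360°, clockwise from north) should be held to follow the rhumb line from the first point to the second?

Meridional parts: M(φ₁)=+1.4840, M(φ₂)=+1.1144 → ΔM = -0.3696;  Δλ = -0.7840 rad
tan C = Δλ / ΔM = +2.1215 → C = 244.76°

244.8°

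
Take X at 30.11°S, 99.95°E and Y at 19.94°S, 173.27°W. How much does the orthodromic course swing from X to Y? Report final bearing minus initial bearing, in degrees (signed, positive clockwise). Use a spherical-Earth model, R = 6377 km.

-43.7°

At departure: θ₁ = atan2(sin Δλ cos φ₂, cos φ₁ sin φ₂ − sin φ₁ cos φ₂ cos Δλ) = 105.97°
At arrival: θ₂ = atan2(sin Δλ cos φ₁, −cos φ₂ sin φ₁ + sin φ₂ cos φ₁ cos Δλ) = 62.22°
Δθ = θ₂ − θ₁ = -43.7°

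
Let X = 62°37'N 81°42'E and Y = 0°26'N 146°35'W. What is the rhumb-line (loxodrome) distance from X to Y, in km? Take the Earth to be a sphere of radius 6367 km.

Rhumb course C = atan2(Δλ, Δψ) with Δψ = ln[tan(π/4+φ₂/2)/tan(π/4+φ₁/2)] = -1.4046, Δλ = +2.2989 → C = 121.42°
d = R·|Δφ| / |cos C| = 6367·1.08530 / 0.52137 = 13254 km

13254 km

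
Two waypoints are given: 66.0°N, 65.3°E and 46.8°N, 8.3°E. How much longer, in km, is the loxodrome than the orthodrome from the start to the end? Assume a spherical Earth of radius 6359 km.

Great circle: cos σ = sin φ₁ sin φ₂ + cos φ₁ cos φ₂ cos Δλ,  σ = 0.6136 rad → d_gc = 3901.8 km
Rhumb line: Δψ = -0.6220, q = Δφ/Δψ = 0.5387, d_rh = R√(Δφ²+q²Δλ²) = 4019.4 km
Excess = 4019.4 − 3901.8 = 117.6 ≈ 118 km

118 km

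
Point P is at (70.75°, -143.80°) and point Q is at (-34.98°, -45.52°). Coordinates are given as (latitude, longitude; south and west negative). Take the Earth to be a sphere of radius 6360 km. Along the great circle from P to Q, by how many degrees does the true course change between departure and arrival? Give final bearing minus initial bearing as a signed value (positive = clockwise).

+60.9°

At departure: θ₁ = atan2(sin Δλ cos φ₂, cos φ₁ sin φ₂ − sin φ₁ cos φ₂ cos Δλ) = 95.47°
At arrival: θ₂ = atan2(sin Δλ cos φ₁, −cos φ₂ sin φ₁ + sin φ₂ cos φ₁ cos Δλ) = 156.39°
Δθ = θ₂ − θ₁ = +60.9°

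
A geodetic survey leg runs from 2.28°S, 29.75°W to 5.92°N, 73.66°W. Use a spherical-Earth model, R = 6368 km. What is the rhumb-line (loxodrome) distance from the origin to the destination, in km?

4958 km

Rhumb course C = atan2(Δλ, Δψ) with Δψ = ln[tan(π/4+φ₂/2)/tan(π/4+φ₁/2)] = +0.1433, Δλ = -0.7664 → C = 280.59°
d = R·|Δφ| / |cos C| = 6368·0.14312 / 0.18381 = 4958 km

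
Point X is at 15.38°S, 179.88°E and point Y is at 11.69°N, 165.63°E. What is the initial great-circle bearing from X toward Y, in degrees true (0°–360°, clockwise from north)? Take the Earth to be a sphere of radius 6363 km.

331.7°

θ = atan2( sin Δλ·cos φ₂ ,  cos φ₁ sin φ₂ − sin φ₁ cos φ₂ cos Δλ )
  = atan2(-0.2410, +0.4471) = 331.67°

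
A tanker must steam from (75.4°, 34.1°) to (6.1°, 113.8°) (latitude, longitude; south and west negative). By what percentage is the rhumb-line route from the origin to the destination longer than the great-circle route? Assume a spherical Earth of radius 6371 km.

Great circle: σ = 1.4226 rad → d_gc = Rσ = 9063.4 km
Rhumb: Δφ = -1.2095, Δλ = +1.3910, Δψ = -1.9483, q = Δφ/Δψ = 0.6208 → d_rh = R√(Δφ²+q²Δλ²) = 9468.4 km
Excess = (9468.4 − 9063.4) / 9063.4 = 405.0 / 9063.4 = 4.47% ≈ 4.5%

4.5%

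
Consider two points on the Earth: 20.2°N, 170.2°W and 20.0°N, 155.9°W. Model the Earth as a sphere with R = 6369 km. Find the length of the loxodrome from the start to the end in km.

1493 km

Δψ = ln[tan(π/4+φ₂/2)/tan(π/4+φ₁/2)] = -0.0037;  Δφ = -0.0035 rad,  Δλ = +0.2496 rad
q = Δφ/Δψ = 0.9391
d = R·√(Δφ² + q²Δλ²) = 6369·0.23441 = 1493 km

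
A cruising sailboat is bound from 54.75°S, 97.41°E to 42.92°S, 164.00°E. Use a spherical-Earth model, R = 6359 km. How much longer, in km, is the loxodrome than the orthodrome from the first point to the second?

Great circle: cos σ = sin φ₁ sin φ₂ + cos φ₁ cos φ₂ cos Δλ,  σ = 0.7612 rad → d_gc = 4840.2 km
Rhumb line: Δψ = +0.3157, q = Δφ/Δψ = 0.6540, d_rh = R√(Δφ²+q²Δλ²) = 5008.4 km
Excess = 5008.4 − 4840.2 = 168.2 ≈ 168 km

168 km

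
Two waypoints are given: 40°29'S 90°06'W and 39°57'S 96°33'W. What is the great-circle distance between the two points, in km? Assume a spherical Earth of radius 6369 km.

Haversine: a = sin²(Δφ/2)+cos φ₁ cos φ₂ sin²(Δλ/2) = 0.00187;  σ = 2·atan2(√a,√(1−a))
σ = 4.953° → d = Rσ = 6369·0.08644 = 551 km

551 km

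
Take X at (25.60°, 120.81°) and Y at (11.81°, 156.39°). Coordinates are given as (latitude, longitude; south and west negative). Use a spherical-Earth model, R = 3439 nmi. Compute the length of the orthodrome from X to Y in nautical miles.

cos σ = sin φ₁ sin φ₂ + cos φ₁ cos φ₂ cos Δλ
      = sin(25.60°)sin(11.81°) + cos(25.60°)cos(11.81°)cos(35.58°) = 0.8064
σ = 36.257° → d = Rσ = 3439·0.63281 = 2176 nmi

2176 nmi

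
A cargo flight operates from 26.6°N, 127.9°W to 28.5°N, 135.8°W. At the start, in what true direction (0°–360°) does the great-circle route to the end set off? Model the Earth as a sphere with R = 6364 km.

287.0°

θ = atan2( sin Δλ·cos φ₂ ,  cos φ₁ sin φ₂ − sin φ₁ cos φ₂ cos Δλ )
  = atan2(-0.1208, +0.0369) = 286.98°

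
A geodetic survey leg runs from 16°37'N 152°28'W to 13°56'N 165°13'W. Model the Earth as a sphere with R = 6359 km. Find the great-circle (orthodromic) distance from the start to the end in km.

Haversine: a = sin²(Δφ/2)+cos φ₁ cos φ₂ sin²(Δλ/2) = 0.01201;  σ = 2·atan2(√a,√(1−a))
σ = 12.586° → d = Rσ = 6359·0.21966 = 1397 km

1397 km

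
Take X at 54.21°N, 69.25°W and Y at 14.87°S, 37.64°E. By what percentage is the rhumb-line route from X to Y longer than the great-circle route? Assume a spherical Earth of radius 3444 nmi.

3.2%

Great circle: σ = 1.9524 rad → d_gc = Rσ = 6724.0 nmi
Rhumb: Δφ = -1.2057, Δλ = +1.8656, Δψ = -1.3929, q = Δφ/Δψ = 0.8656 → d_rh = R√(Δφ²+q²Δλ²) = 6940.5 nmi
Excess = (6940.5 − 6724.0) / 6724.0 = 216.5 / 6724.0 = 3.22% ≈ 3.2%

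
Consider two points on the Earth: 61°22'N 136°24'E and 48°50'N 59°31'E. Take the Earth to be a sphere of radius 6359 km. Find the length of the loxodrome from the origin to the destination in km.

Rhumb course C = atan2(Δλ, Δψ) with Δψ = ln[tan(π/4+φ₂/2)/tan(π/4+φ₁/2)] = -0.3863, Δλ = -1.3419 → C = 253.94°
d = R·|Δφ| / |cos C| = 6359·0.21875 / 0.27665 = 5028 km

5028 km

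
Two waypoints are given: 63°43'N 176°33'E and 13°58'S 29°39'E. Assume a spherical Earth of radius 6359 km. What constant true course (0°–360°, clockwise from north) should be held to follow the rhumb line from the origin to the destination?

236.4°

Meridional parts: M(φ₁)=+1.4547, M(φ₂)=-0.2462 → ΔM = -1.7009;  Δλ = -2.5639 rad
tan C = Δλ / ΔM = +1.5074 → C = 236.44°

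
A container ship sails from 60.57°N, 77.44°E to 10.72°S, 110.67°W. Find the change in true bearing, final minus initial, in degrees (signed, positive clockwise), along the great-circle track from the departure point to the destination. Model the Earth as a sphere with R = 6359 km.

At departure: θ₁ = atan2(sin Δλ cos φ₂, cos φ₁ sin φ₂ − sin φ₁ cos φ₂ cos Δλ) = 10.39°
At arrival: θ₂ = atan2(sin Δλ cos φ₁, −cos φ₂ sin φ₁ + sin φ₂ cos φ₁ cos Δλ) = 174.82°
Δθ = θ₂ − θ₁ = +164.4°

+164.4°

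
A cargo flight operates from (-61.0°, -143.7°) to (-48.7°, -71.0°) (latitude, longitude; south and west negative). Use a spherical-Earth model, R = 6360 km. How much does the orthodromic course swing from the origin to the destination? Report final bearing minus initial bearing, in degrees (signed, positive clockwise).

-62.4°

At departure: θ₁ = atan2(sin Δλ cos φ₂, cos φ₁ sin φ₂ − sin φ₁ cos φ₂ cos Δλ) = 106.99°
At arrival: θ₂ = atan2(sin Δλ cos φ₁, −cos φ₂ sin φ₁ + sin φ₂ cos φ₁ cos Δλ) = 44.63°
Δθ = θ₂ − θ₁ = -62.4°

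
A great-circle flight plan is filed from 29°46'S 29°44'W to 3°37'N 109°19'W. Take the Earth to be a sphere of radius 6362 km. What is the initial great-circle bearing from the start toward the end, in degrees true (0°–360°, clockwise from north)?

θ = atan2( sin Δλ·cos φ₂ ,  cos φ₁ sin φ₂ − sin φ₁ cos φ₂ cos Δλ )
  = atan2(-0.9816, +0.1443) = 278.37°

278.4°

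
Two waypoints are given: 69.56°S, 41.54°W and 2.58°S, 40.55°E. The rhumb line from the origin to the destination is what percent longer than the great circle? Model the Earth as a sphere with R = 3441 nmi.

Great circle: σ = 1.4805 rad → d_gc = Rσ = 5094.3 nmi
Rhumb: Δφ = +1.1690, Δλ = +1.4327, Δψ = +1.6682, q = Δφ/Δψ = 0.7008 → d_rh = R√(Δφ²+q²Δλ²) = 5302.6 nmi
Excess = (5302.6 − 5094.3) / 5094.3 = 208.3 / 5094.3 = 4.09% ≈ 4.1%

4.1%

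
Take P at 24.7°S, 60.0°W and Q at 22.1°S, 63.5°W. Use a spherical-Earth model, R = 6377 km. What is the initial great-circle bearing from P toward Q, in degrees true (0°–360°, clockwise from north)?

θ = atan2( sin Δλ·cos φ₂ ,  cos φ₁ sin φ₂ − sin φ₁ cos φ₂ cos Δλ )
  = atan2(-0.0566, +0.0446) = 308.28°

308.3°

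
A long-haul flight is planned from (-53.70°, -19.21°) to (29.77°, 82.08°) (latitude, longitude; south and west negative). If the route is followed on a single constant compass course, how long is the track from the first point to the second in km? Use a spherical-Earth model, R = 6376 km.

Δψ = ln[tan(π/4+φ₂/2)/tan(π/4+φ₁/2)] = +1.6600;  Δφ = +1.4568 rad,  Δλ = +1.7678 rad
q = Δφ/Δψ = 0.8776
d = R·√(Δφ² + q²Δλ²) = 6376·2.12826 = 13570 km

13570 km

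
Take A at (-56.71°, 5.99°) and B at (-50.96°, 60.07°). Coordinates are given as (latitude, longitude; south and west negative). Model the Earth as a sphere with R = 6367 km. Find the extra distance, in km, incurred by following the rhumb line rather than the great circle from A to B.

89 km

Great circle: cos σ = sin φ₁ sin φ₂ + cos φ₁ cos φ₂ cos Δλ,  σ = 0.5509 rad → d_gc = 3507.4 km
Rhumb line: Δψ = +0.1704, q = Δφ/Δψ = 0.5889, d_rh = R√(Δφ²+q²Δλ²) = 3596.5 km
Excess = 3596.5 − 3507.4 = 89.1 ≈ 89 km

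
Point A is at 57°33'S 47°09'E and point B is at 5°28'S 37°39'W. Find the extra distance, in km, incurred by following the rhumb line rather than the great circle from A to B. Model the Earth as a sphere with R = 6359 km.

311 km

Great circle: cos σ = sin φ₁ sin φ₂ + cos φ₁ cos φ₂ cos Δλ,  σ = 1.4416 rad → d_gc = 9167.4 km
Rhumb line: Δψ = +1.1389, q = Δφ/Δψ = 0.7982, d_rh = R√(Δφ²+q²Δλ²) = 9478.7 km
Excess = 9478.7 − 9167.4 = 311.3 ≈ 311 km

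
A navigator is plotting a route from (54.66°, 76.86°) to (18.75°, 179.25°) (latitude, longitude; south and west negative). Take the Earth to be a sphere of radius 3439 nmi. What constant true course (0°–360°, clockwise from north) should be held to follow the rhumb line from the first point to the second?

114.4°

Meridional parts: M(φ₁)=+1.1439, M(φ₂)=+0.3333 → ΔM = -0.8107;  Δλ = +1.7870 rad
tan C = Δλ / ΔM = -2.2044 → C = 114.40°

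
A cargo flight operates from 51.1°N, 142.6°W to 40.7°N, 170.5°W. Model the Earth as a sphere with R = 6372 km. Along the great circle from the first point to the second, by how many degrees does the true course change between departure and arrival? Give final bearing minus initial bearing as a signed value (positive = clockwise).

Initial bearing θ₁ = atan2(sin Δλ cos φ₂, cos φ₁ sin φ₂ − sin φ₁ cos φ₂ cos Δλ) = 252.49°
Final bearing θ₂ = (initial bearing from the destination back to the start) + 180° = 232.18°
Δθ = θ₂ − θ₁ = -20.3°

-20.3°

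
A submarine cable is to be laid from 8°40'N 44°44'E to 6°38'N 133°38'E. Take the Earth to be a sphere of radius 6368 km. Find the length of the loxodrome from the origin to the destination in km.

Δψ = ln[tan(π/4+φ₂/2)/tan(π/4+φ₁/2)] = -0.0358;  Δφ = -0.0355 rad,  Δλ = +1.5516 rad
q = Δφ/Δψ = 0.9910
d = R·√(Δφ² + q²Δλ²) = 6368·1.53811 = 9795 km

9795 km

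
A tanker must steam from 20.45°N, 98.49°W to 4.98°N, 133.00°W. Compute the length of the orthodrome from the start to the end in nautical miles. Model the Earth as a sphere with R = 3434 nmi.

2213 nmi

Haversine: a = sin²(Δφ/2)+cos φ₁ cos φ₂ sin²(Δλ/2) = 0.10024;  σ = 2·atan2(√a,√(1−a))
σ = 36.917° → d = Rσ = 3434·0.64432 = 2213 nmi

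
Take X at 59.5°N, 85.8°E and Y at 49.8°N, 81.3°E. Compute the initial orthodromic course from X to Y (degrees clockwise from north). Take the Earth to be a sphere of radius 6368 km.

196.9°

θ = atan2( sin Δλ·cos φ₂ ,  cos φ₁ sin φ₂ − sin φ₁ cos φ₂ cos Δλ )
  = atan2(-0.0506, -0.1668) = 196.89°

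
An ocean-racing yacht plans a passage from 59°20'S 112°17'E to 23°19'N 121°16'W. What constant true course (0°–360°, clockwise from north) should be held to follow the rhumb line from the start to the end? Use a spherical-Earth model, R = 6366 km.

Meridional parts: M(φ₁)=-1.2939, M(φ₂)=+0.4187 → ΔM = +1.7126;  Δλ = +2.2070 rad
tan C = Δλ / ΔM = +1.2887 → C = 52.19°

52.2°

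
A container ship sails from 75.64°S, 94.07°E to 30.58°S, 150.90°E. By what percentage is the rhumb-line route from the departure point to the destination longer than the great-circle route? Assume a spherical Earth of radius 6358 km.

2.8%

Great circle: σ = 0.9152 rad → d_gc = Rσ = 5818.6 km
Rhumb: Δφ = +0.7864, Δλ = +0.9919, Δψ = +1.5106, q = Δφ/Δψ = 0.5206 → d_rh = R√(Δφ²+q²Δλ²) = 5981.7 km
Excess = (5981.7 − 5818.6) / 5818.6 = 163.1 / 5818.6 = 2.80% ≈ 2.8%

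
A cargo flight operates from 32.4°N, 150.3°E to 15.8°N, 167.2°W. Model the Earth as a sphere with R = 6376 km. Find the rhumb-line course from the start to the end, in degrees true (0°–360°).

Meridional parts: M(φ₁)=+0.5983, M(φ₂)=+0.2793 → ΔM = -0.3190;  Δλ = +0.7418 rad
tan C = Δλ / ΔM = -2.3256 → C = 113.27°

113.3°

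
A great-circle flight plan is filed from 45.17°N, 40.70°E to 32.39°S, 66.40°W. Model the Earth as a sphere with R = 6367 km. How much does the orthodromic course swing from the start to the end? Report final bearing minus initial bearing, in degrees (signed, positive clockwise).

-21.9°

At departure: θ₁ = atan2(sin Δλ cos φ₂, cos φ₁ sin φ₂ − sin φ₁ cos φ₂ cos Δλ) = 255.98°
At arrival: θ₂ = atan2(sin Δλ cos φ₁, −cos φ₂ sin φ₁ + sin φ₂ cos φ₁ cos Δλ) = 234.10°
Δθ = θ₂ − θ₁ = -21.9°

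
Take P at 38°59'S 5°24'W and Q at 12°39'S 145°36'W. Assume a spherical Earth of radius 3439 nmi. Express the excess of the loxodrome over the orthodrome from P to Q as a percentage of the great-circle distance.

9.4%

Great circle: σ = 2.0319 rad → d_gc = Rσ = 6987.7 nmi
Rhumb: Δφ = +0.4596, Δλ = -2.4470, Δψ = +0.5173, q = Δφ/Δψ = 0.8884 → d_rh = R√(Δφ²+q²Δλ²) = 7641.5 nmi
Excess = (7641.5 − 6987.7) / 6987.7 = 653.8 / 6987.7 = 9.36% ≈ 9.4%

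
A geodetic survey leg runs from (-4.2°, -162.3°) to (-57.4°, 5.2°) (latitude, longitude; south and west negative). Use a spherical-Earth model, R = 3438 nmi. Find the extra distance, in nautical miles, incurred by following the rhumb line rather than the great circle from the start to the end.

Great circle: cos σ = sin φ₁ sin φ₂ + cos φ₁ cos φ₂ cos Δλ,  σ = 2.0520 rad → d_gc = 7054.9 nmi
Rhumb line: Δψ = -1.1562, q = Δφ/Δψ = 0.8031, d_rh = R√(Δφ²+q²Δλ²) = 8679.9 nmi
Excess = 8679.9 − 7054.9 = 1625.0 ≈ 1625 nmi

1625 nmi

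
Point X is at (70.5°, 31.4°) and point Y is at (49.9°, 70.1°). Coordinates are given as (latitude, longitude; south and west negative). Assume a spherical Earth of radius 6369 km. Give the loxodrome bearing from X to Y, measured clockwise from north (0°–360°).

Δψ = ln[tan(π/4+φ₂/2)/tan(π/4+φ₁/2)] = -0.7533
Δλ = +0.6754 rad (taken the short way round)
course = atan2(Δλ, Δψ) = 138.12°

138.1°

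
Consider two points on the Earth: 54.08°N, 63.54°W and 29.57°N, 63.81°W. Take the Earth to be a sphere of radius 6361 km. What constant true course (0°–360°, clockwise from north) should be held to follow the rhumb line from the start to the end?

180.5°

Δψ = ln[tan(π/4+φ₂/2)/tan(π/4+φ₁/2)] = -0.5859
Δλ = -0.0047 rad (taken the short way round)
course = atan2(Δλ, Δψ) = 180.46°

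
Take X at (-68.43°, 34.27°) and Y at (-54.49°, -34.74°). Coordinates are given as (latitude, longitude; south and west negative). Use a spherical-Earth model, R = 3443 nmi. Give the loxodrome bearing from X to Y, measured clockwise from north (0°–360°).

Δψ = ln[tan(π/4+φ₂/2)/tan(π/4+φ₁/2)] = +0.5193
Δλ = -1.2045 rad (taken the short way round)
course = atan2(Δλ, Δψ) = 293.33°

293.3°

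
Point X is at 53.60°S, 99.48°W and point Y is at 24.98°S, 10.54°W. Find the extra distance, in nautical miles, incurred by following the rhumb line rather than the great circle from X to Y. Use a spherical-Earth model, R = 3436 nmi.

Great circle: cos σ = sin φ₁ sin φ₂ + cos φ₁ cos φ₂ cos Δλ,  σ = 1.2134 rad → d_gc = 4169.2 nmi
Rhumb line: Δψ = +0.6619, q = Δφ/Δψ = 0.7547, d_rh = R√(Δφ²+q²Δλ²) = 4376.0 nmi
Excess = 4376.0 − 4169.2 = 206.8 ≈ 207 nmi

207 nmi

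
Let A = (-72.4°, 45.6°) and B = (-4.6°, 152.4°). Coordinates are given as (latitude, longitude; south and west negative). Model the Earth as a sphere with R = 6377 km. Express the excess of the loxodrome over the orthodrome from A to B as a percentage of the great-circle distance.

8.2%

Great circle: σ = 1.5815 rad → d_gc = Rσ = 10085.0 km
Rhumb: Δφ = +1.1833, Δλ = +1.8640, Δψ = +1.7852, q = Δφ/Δψ = 0.6629 → d_rh = R√(Δφ²+q²Δλ²) = 10909.9 km
Excess = (10909.9 − 10085.0) / 10085.0 = 824.9 / 10085.0 = 8.18% ≈ 8.2%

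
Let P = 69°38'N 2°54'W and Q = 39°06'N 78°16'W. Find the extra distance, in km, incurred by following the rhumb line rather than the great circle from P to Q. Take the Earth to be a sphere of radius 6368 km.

Great circle: cos σ = sin φ₁ sin φ₂ + cos φ₁ cos φ₂ cos Δλ,  σ = 0.8507 rad → d_gc = 5417.1 km
Rhumb line: Δψ = -0.9743, q = Δφ/Δψ = 0.5469, d_rh = R√(Δφ²+q²Δλ²) = 5701.4 km
Excess = 5701.4 − 5417.1 = 284.3 ≈ 284 km

284 km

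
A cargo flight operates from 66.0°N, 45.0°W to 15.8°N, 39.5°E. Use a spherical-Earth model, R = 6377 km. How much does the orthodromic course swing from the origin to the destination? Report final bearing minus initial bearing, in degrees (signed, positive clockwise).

Initial bearing θ₁ = atan2(sin Δλ cos φ₂, cos φ₁ sin φ₂ − sin φ₁ cos φ₂ cos Δλ) = 88.42°
Final bearing θ₂ = (initial bearing from the destination back to the start) + 180° = 155.00°
Δθ = θ₂ − θ₁ = +66.6°

+66.6°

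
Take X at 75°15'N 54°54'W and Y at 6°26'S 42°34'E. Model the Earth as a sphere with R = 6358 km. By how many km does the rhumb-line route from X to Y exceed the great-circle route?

Great circle: cos σ = sin φ₁ sin φ₂ + cos φ₁ cos φ₂ cos Δλ,  σ = 1.7125 rad → d_gc = 10888.1 km
Rhumb line: Δψ = -2.1571, q = Δφ/Δψ = 0.6609, d_rh = R√(Δφ²+q²Δλ²) = 11543.7 km
Excess = 11543.7 − 10888.1 = 655.6 ≈ 656 km

656 km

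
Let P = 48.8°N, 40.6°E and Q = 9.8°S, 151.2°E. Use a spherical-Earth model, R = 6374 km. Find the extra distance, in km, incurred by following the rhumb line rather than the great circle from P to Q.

399 km

Great circle: cos σ = sin φ₁ sin φ₂ + cos φ₁ cos φ₂ cos Δλ,  σ = 1.9353 rad → d_gc = 12335.3 km
Rhumb line: Δψ = -1.1504, q = Δφ/Δψ = 0.8891, d_rh = R√(Δφ²+q²Δλ²) = 12734.2 km
Excess = 12734.2 − 12335.3 = 398.9 ≈ 399 km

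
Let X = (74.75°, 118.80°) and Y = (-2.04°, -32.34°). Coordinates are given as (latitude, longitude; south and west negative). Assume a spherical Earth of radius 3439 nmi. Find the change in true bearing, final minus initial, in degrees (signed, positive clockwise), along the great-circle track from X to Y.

Initial bearing θ₁ = atan2(sin Δλ cos φ₂, cos φ₁ sin φ₂ − sin φ₁ cos φ₂ cos Δλ) = 329.99°
Final bearing θ₂ = (initial bearing from the destination back to the start) + 180° = 187.56°
Δθ = θ₂ − θ₁ = -142.4°

-142.4°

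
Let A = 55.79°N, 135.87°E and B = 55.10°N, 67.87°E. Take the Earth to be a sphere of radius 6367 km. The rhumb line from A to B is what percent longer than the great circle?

4.3%

Great circle: σ = 0.6456 rad → d_gc = Rσ = 4110.4 km
Rhumb: Δφ = -0.0120, Δλ = -1.1868, Δψ = -0.0212, q = Δφ/Δψ = 0.5672 → d_rh = R√(Δφ²+q²Δλ²) = 4286.6 km
Excess = (4286.6 − 4110.4) / 4110.4 = 176.2 / 4110.4 = 4.29% ≈ 4.3%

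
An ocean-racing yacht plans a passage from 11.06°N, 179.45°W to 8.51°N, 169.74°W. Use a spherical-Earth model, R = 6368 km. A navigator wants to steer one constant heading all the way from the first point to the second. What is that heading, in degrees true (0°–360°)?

104.9°

Δψ = ln[tan(π/4+φ₂/2)/tan(π/4+φ₁/2)] = -0.0452
Δλ = +0.1695 rad (taken the short way round)
course = atan2(Δλ, Δψ) = 104.92°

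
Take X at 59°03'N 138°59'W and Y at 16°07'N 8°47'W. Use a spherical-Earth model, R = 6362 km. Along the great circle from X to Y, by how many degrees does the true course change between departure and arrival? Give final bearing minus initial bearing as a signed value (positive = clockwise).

Initial bearing θ₁ = atan2(sin Δλ cos φ₂, cos φ₁ sin φ₂ − sin φ₁ cos φ₂ cos Δλ) = 47.41°
Final bearing θ₂ = (initial bearing from the destination back to the start) + 180° = 156.79°
Δθ = θ₂ − θ₁ = +109.4°

+109.4°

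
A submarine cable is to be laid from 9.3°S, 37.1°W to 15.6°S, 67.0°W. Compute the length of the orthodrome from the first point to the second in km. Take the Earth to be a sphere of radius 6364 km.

3314 km

Haversine: a = sin²(Δφ/2)+cos φ₁ cos φ₂ sin²(Δλ/2) = 0.06628;  σ = 2·atan2(√a,√(1−a))
σ = 29.837° → d = Rσ = 6364·0.52075 = 3314 km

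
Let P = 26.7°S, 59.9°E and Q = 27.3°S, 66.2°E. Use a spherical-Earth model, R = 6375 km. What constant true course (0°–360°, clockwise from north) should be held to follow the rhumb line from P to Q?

Δψ = ln[tan(π/4+φ₂/2)/tan(π/4+φ₁/2)] = -0.0118
Δλ = +0.1100 rad (taken the short way round)
course = atan2(Δλ, Δψ) = 96.10°

96.1°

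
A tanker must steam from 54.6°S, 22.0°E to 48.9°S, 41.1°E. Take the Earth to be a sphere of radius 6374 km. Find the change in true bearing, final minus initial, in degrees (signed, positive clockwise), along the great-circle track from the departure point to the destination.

At departure: θ₁ = atan2(sin Δλ cos φ₂, cos φ₁ sin φ₂ − sin φ₁ cos φ₂ cos Δλ) = 72.02°
At arrival: θ₂ = atan2(sin Δλ cos φ₁, −cos φ₂ sin φ₁ + sin φ₂ cos φ₁ cos Δλ) = 56.95°
Δθ = θ₂ − θ₁ = -15.1°

-15.1°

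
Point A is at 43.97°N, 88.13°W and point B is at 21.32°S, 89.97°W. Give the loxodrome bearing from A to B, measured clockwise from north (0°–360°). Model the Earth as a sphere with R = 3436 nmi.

181.5°

Meridional parts: M(φ₁)=+0.8562, M(φ₂)=-0.3810 → ΔM = -1.2372;  Δλ = -0.0321 rad
tan C = Δλ / ΔM = +0.0260 → C = 181.49°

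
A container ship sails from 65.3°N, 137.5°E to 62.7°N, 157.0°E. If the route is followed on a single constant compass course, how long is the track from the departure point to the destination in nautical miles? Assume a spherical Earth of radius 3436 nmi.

Rhumb course C = atan2(Δλ, Δψ) with Δψ = ln[tan(π/4+φ₂/2)/tan(π/4+φ₁/2)] = -0.1036, Δλ = +0.3403 → C = 106.93°
d = R·|Δφ| / |cos C| = 3436·0.04538 / 0.29121 = 535 nmi

535 nmi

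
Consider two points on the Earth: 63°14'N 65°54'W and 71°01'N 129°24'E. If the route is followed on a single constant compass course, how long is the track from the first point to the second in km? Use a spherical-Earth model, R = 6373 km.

7107 km

Δψ = ln[tan(π/4+φ₂/2)/tan(π/4+φ₁/2)] = +0.3528;  Δφ = +0.1358 rad,  Δλ = -2.8746 rad
q = Δφ/Δψ = 0.3850
d = R·√(Δφ² + q²Δλ²) = 6373·1.11511 = 7107 km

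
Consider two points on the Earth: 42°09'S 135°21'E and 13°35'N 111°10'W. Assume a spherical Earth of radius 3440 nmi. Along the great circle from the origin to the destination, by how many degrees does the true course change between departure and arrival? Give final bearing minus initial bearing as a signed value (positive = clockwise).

Initial bearing θ₁ = atan2(sin Δλ cos φ₂, cos φ₁ sin φ₂ − sin φ₁ cos φ₂ cos Δλ) = 95.50°
Final bearing θ₂ = (initial bearing from the destination back to the start) + 180° = 49.40°
Δθ = θ₂ − θ₁ = -46.1°

-46.1°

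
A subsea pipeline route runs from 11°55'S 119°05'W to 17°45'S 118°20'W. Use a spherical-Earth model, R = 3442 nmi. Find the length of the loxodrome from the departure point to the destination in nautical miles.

353 nmi

Δψ = ln[tan(π/4+φ₂/2)/tan(π/4+φ₁/2)] = -0.1054;  Δφ = -0.1018 rad,  Δλ = +0.0131 rad
q = Δφ/Δψ = 0.9662
d = R·√(Δφ² + q²Δλ²) = 3442·0.10259 = 353 nmi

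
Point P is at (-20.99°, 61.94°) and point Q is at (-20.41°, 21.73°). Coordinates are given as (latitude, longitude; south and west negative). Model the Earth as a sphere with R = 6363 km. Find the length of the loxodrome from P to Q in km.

Δψ = ln[tan(π/4+φ₂/2)/tan(π/4+φ₁/2)] = +0.0108;  Δφ = +0.0101 rad,  Δλ = -0.7018 rad
q = Δφ/Δψ = 0.9354
d = R·√(Δφ² + q²Δλ²) = 6363·0.65657 = 4178 km

4178 km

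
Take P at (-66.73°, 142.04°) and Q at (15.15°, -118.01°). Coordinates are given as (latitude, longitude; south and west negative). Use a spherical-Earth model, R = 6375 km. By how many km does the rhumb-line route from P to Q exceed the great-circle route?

532 km

Great circle: cos σ = sin φ₁ sin φ₂ + cos φ₁ cos φ₂ cos Δλ,  σ = 1.8818 rad → d_gc = 11996.2 km
Rhumb line: Δψ = +1.8479, q = Δφ/Δψ = 0.7734, d_rh = R√(Δφ²+q²Δλ²) = 12528.6 km
Excess = 12528.6 − 11996.2 = 532.4 ≈ 532 km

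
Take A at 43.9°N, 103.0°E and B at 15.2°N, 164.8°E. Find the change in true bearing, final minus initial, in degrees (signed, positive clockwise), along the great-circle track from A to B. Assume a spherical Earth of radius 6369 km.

+33.9°

Initial bearing θ₁ = atan2(sin Δλ cos φ₂, cos φ₁ sin φ₂ − sin φ₁ cos φ₂ cos Δλ) = 98.51°
Final bearing θ₂ = (initial bearing from the destination back to the start) + 180° = 132.40°
Δθ = θ₂ − θ₁ = +33.9°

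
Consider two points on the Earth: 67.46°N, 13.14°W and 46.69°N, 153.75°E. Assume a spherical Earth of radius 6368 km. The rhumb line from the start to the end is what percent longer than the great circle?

37.9%

Great circle: σ = 1.1418 rad → d_gc = Rσ = 7270.8 km
Rhumb: Δφ = -0.3625, Δλ = +2.9128, Δψ = -0.6893, q = Δφ/Δψ = 0.5259 → d_rh = R√(Δφ²+q²Δλ²) = 10023.5 km
Excess = (10023.5 − 7270.8) / 7270.8 = 2752.7 / 7270.8 = 37.86% ≈ 37.9%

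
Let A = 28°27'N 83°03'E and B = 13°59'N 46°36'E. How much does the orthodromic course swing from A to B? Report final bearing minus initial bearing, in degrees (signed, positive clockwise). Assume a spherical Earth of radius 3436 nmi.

-13.7°

At departure: θ₁ = atan2(sin Δλ cos φ₂, cos φ₁ sin φ₂ − sin φ₁ cos φ₂ cos Δλ) = 254.55°
At arrival: θ₂ = atan2(sin Δλ cos φ₁, −cos φ₂ sin φ₁ + sin φ₂ cos φ₁ cos Δλ) = 240.85°
Δθ = θ₂ − θ₁ = -13.7°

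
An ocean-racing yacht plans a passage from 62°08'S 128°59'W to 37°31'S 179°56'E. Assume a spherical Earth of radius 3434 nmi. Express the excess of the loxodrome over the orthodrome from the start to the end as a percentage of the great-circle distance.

Great circle: σ = 0.6900 rad → d_gc = Rσ = 2369.3 nmi
Rhumb: Δφ = +0.4296, Δλ = -0.8916, Δψ = +0.6866, q = Δφ/Δψ = 0.6257 → d_rh = R√(Δφ²+q²Δλ²) = 2418.0 nmi
Excess = (2418.0 − 2369.3) / 2369.3 = 48.7 / 2369.3 = 2.06% ≈ 2.1%

2.1%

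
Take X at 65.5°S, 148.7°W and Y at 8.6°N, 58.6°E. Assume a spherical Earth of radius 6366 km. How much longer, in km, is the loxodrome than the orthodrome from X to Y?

2116 km

Great circle: cos σ = sin φ₁ sin φ₂ + cos φ₁ cos φ₂ cos Δλ,  σ = 2.0949 rad → d_gc = 13336.09 km
Rhumb line: Δψ = +1.6780, q = Δφ/Δψ = 0.7707, d_rh = R√(Δφ²+q²Δλ²) = 15452.57 km
Excess = 15452.57 − 13336.09 = 2116.48 ≈ 2116 km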